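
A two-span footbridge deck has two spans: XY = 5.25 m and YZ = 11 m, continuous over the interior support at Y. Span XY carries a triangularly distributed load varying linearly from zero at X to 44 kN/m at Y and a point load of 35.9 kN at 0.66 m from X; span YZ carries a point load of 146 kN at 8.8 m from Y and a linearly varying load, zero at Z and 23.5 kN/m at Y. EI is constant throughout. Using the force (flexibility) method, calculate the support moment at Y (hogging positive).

M_Y = 262.6 kN·m

Insert a hinge at Y; M_Y is the redundant, and each span becomes simply supported.
End slopes at the hinge Y, treating each span as simply supported:
  span XY: triangular load, peak 44: w₀L³/(45EI) = 141.5/EI
  span XY: point load 35.9 at a = 0.66: Pab(L + a)/(6LEI) = 20.4/EI
  span YZ: point load 146 at a = 8.8: Pab(L + b)/(6LEI) = 565.3/EI
  span YZ: triangular load, peak 23.5: w₀L³/(45EI) = 695.1/EI
  relative rotation θ_0 = (161.9 + 1260)/EI = 1422/EI
A unit hogging moment at Y produces rotation L₁/(3EI) + L₂/(3EI) = 5.417/EI.
Slope continuity at Y: θ_0 = M_Y·5.417/EI, so M_Y = 1422/5.417 = 262.6 kN·m (hogging).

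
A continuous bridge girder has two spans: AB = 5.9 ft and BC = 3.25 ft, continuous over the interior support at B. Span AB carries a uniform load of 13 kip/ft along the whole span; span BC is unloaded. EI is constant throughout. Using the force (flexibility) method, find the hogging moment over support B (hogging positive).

M_B = 36.47 kip·ft

Release continuity at B by inserting a hinge; the redundant is the internal moment M_B. The primary structure is two simply-supported spans AB and BC.
End slopes at the hinge B, treating each span as simply supported:
  span AB: UDL 13: wL³/(24EI) = 111.2/EI
  relative rotation θ_0 = (111.2 + 0)/EI = 111.2/EI
A unit hogging moment at B produces rotation L₁/(3EI) + L₂/(3EI) = 3.05/EI.
Slope continuity at B: θ_0 = M_B·3.05/EI, so M_B = 111.2/3.05 = 36.47 kip·ft (hogging).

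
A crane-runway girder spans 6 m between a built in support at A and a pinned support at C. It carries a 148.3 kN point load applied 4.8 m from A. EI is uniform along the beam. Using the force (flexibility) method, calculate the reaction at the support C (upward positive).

Take the reaction at C as the redundant and release it; the primary structure is a cantilever fixed at A.
Downward deflection at the released point C due to the loads:
  point load 148.3 at a = 4.8: Pa²(3L − a)/(6EI) = 7517/EI
Flexibility coefficient — unit upward force at C: δ_{CC} = L³/(3EI) = 72/EI.
Compatibility at C: δ_0 − R_C·δ_{CC} = 0, so R_C = 7517/72 = 104.4 kN.

R_C = 104.4 kN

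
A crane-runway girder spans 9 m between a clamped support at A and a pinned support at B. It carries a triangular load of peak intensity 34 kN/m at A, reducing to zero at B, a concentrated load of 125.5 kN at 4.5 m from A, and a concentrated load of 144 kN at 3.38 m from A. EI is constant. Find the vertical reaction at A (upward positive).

Remove the prop at B; the released (primary) structure is a cantilever built in at A.
Downward deflection at the released point B due to the loads:
  triangular load, peak 34 at the fixed end: w₀L⁴/(30EI) = 7436/EI
  point load 125.5 at a = 4.5: Pa²(3L − a)/(6EI) = 9530/EI
  point load 144 at a = 3.38: Pa²(3L − a)/(6EI) = 6476/EI
  δ_0 = 23442/EI
Tip deflection under a unit load at B: L³/(3EI) = 243/EI.
Compatibility at B: δ_0 − R_B·δ_{BB} = 0, so R_B = 23442/243 = 96.47 kN.
Vertical equilibrium: R_A = ΣP − R_B = 422.5 − 96.47 = 326 kN.

R_A = 326 kN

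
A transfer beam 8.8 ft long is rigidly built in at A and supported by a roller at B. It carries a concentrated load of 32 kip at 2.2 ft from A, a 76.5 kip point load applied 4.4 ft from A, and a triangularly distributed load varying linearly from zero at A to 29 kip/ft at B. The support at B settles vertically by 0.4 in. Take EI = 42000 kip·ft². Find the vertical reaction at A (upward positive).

R_A = 145.4 kip

Remove the prop at B; the released (primary) structure is a cantilever built in at A.
Downward deflection at the released point B due to the loads:
  point load 32 at a = 2.2: Pa²(3L − a)/(6EI) = 624.7/EI
  point load 76.5 at a = 4.4: Pa²(3L − a)/(6EI) = 5430/EI
  triangular load, peak 29 at the free end: 11w₀L⁴/(120EI) = 15942/EI
  δ_0 = 21997/EI
Flexibility coefficient — unit upward force at B: δ_{BB} = L³/(3EI) = 227.2/EI.
With EI = 42000 kip·ft²: δ_0 = 0.52374 ft and δ_{BB} = 0.005409 ft/kip.
Compatibility — the beam at B must follow the support down by 0.03333 ft: δ_0 − R_B·δ_{BB} = 0.03333, so R_B = (0.52374 − 0.03333)/0.005409 = 90.67 kip.
Vertical equilibrium: R_A = ΣP − R_B = 236.1 − 90.67 = 145.4 kip.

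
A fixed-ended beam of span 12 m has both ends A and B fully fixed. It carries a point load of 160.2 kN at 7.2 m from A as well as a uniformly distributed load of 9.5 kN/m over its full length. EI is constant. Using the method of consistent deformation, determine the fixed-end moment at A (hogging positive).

M_A = 298.6 kN·m

Take the two fixed-end moments M_A, M_B as redundants; the released structure is the simple span AB.
Simple-span end rotations at A and B under the given loads:
  at A: point load 160.2 at a = 7.2: Pab(L + b)/(6LEI) = 1292/EI
  at B: point load 160.2 at a = 7.2: Pab(L + a)/(6LEI) = 1476/EI
  at A: UDL 9.5: wL³/(24EI) = 684/EI
  at B: UDL 9.5: wL³/(24EI) = 684/EI
  θ_A0 = 1976/EI,  θ_B0 = 2160/EI
Flexibility coefficients: a unit moment at one end gives L/(3EI) there and L/(6EI) at the far end, so f₁₁ = f₂₂ = 4/EI and f₁₂ = f₂₁ = 2/EI.
Compatibility — zero rotation at each built-in end:
  4 M_A + 2 M_B = 1976
  2 M_A + 4 M_B = 2160
Solving the pair gives M_A = 298.6 kN·m and M_B = 390.8 kN·m (hogging).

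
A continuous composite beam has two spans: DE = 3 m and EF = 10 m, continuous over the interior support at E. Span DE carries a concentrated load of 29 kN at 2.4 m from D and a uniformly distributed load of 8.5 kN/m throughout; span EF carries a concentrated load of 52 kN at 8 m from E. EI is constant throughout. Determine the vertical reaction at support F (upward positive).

Take M_E as the redundant. Released structure: two simple spans DE and EF with a hinge at E.
End slopes at the hinge E, treating each span as simply supported:
  span DE: point load 29 at a = 2.4: Pab(L + a)/(6LEI) = 12.53/EI
  span DE: UDL 8.5: wL³/(24EI) = 9.562/EI
  span EF: point load 52 at a = 8: Pab(L + b)/(6LEI) = 166.4/EI
  relative rotation θ_0 = (22.09 + 166.4)/EI = 188.5/EI
A unit hogging moment at E produces rotation L₁/(3EI) + L₂/(3EI) = 4.333/EI.
Compatibility: M_E·(L₁+L₂)/(3EI) = θ_0, giving M_E = 43.5 kN·m (hogging).
Span EF, ΣM about F: R_E^{EF}·10 = 104 + 43.5, so R_E^{EF} = 14.75 kN and R_F = 52 − 14.75 = 37.25 kN.

R_F = 37.25 kN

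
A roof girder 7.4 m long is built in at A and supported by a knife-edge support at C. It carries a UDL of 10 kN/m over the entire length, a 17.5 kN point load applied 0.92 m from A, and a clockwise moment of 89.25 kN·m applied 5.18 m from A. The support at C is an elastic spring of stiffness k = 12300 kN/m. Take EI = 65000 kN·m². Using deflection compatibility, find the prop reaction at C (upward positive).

R_C = 42.92 kN

Remove the prop at C; the released (primary) structure is a cantilever built in at A.
Primary-structure tip deflection at C by superposition:
  UDL 10: wL⁴/(8EI) = 3748/EI
  point load 17.5 at a = 0.92: Pa²(3L − a)/(6EI) = 52.53/EI
  clockwise couple 89.25 at a = 5.18: M₀a(2L − a)/(2EI) = 2224/EI
  δ_0 = 6025/EI
Flexibility coefficient — unit upward force at C: δ_{CC} = L³/(3EI) = 135.1/EI.
With EI = 65000 kN·m²: δ_0 = 0.092686 m and δ_{CC} = 0.002078 m/kN.
Compatibility — the spring shortens by R_C/k under the reaction it provides: δ_0 − R_C·δ_{CC} = R_C/k. With 1/k = 0.000081 m/kN, R_C = δ_0 / (δ_{CC} + 1/k) = 0.092686 / (0.002078 + 0.000081) = 42.92 kN.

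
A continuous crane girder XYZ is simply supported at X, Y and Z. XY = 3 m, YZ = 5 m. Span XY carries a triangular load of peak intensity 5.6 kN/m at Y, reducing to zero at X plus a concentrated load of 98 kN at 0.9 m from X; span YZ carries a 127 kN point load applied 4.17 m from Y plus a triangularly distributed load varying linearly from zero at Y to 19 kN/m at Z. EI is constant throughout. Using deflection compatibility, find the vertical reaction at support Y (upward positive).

Release continuity at Y by inserting a hinge; the redundant is the internal moment M_Y. The primary structure is two simply-supported spans XY and YZ.
Discontinuity in slope at Y on the released structure — sum the simple-span end rotations:
  span XY: triangular load, peak 5.6: w₀L³/(45EI) = 3.36/EI
  span XY: point load 98 at a = 0.9: Pab(L + a)/(6LEI) = 40.13/EI
  span YZ: point load 127 at a = 4.17: Pab(L + b)/(6LEI) = 85.42/EI
  span YZ: triangular load, peak 19: 7w₀L³/(360EI) = 46.18/EI
  relative rotation θ_0 = (43.49 + 131.6)/EI = 175.1/EI
A unit hogging moment at Y produces rotation L₁/(3EI) + L₂/(3EI) = 2.667/EI.
Slope continuity at Y: θ_0 = M_Y·2.667/EI, so M_Y = 175.1/2.667 = 65.66 kN·m (hogging).
Span XY, ΣM about X with M_Y applied at Y: R_Y^{XY}·3 = 105 + 65.66, so R_Y^{XY} = 56.89 kN and R_X = 106.4 − 56.89 = 49.51 kN.
Span YZ, ΣM about Z: R_Y^{YZ}·5 = 184.6 + 65.66, so R_Y^{YZ} = 50.05 kN and R_Z = 174.5 − 50.05 = 124.5 kN.
R_Y = 56.89 + 50.05 = 106.9 kN.

R_Y = 106.9 kN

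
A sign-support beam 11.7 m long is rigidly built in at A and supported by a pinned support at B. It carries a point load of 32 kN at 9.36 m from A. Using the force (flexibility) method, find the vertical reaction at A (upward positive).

Choose R_B as the redundant. The primary structure is the cantilever fixed at A.
Deflection at B on the released cantilever, summing each load's contribution:
  point load 32 at a = 9.36: Pa²(3L − a)/(6EI) = 12027/EI
Flexibility coefficient — unit upward force at B: δ_{BB} = L³/(3EI) = 533.9/EI.
Compatibility at B: δ_0 − R_B·δ_{BB} = 0, so R_B = 12027/533.9 = 22.53 kN.
Vertical equilibrium: R_A = ΣP − R_B = 32 − 22.53 = 9.472 kN.

R_A = 9.472 kN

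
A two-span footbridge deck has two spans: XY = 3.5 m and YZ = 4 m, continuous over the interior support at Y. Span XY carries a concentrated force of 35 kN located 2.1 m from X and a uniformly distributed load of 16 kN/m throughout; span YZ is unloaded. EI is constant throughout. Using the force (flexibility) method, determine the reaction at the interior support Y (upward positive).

R_Y = 61.01 kN

Release continuity at Y by inserting a hinge; the redundant is the internal moment M_Y. The primary structure is two simply-supported spans XY and YZ.
End slopes at the hinge Y, treating each span as simply supported:
  span XY: point load 35 at a = 2.1: Pab(L + a)/(6LEI) = 27.44/EI
  span XY: UDL 16: wL³/(24EI) = 28.58/EI
  relative rotation θ_0 = (56.02 + 0)/EI = 56.02/EI
A unit hogging moment at Y produces rotation L₁/(3EI) + L₂/(3EI) = 2.5/EI.
Slope continuity at Y: θ_0 = M_Y·2.5/EI, so M_Y = 56.02/2.5 = 22.41 kN·m (hogging).
Span XY, ΣM about X with M_Y applied at Y: R_Y^{XY}·3.5 = 171.5 + 22.41, so R_Y^{XY} = 55.4 kN and R_X = 91 − 55.4 = 35.6 kN.
Span YZ, ΣM about Z: R_Y^{YZ}·4 = 0 + 22.41, so R_Y^{YZ} = 5.602 kN and R_Z = 0 − 5.602 = -5.602 kN.
R_Y = 55.4 + 5.602 = 61.01 kN.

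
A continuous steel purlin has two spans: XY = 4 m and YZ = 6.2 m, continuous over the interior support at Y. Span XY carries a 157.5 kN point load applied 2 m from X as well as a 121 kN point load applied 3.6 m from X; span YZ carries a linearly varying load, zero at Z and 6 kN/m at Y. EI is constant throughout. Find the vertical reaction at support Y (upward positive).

Insert a hinge at Y; M_Y is the redundant, and each span becomes simply supported.
Rotations at Y on the released spans (each span's end-slope, ×1/EI):
  span XY: point load 157.5 at a = 2: Pab(L + a)/(6LEI) = 157.5/EI
  span XY: point load 121 at a = 3.6: Pab(L + a)/(6LEI) = 55.18/EI
  span YZ: triangular load, peak 6: w₀L³/(45EI) = 31.78/EI
  relative rotation θ_0 = (212.7 + 31.78)/EI = 244.5/EI
A unit hogging moment at Y produces rotation L₁/(3EI) + L₂/(3EI) = 3.4/EI.
Slope continuity at Y: θ_0 = M_Y·3.4/EI, so M_Y = 244.5/3.4 = 71.9 kN·m (hogging).
Span XY, ΣM about X with M_Y applied at Y: R_Y^{XY}·4 = 750.6 + 71.9, so R_Y^{XY} = 205.6 kN and R_X = 278.5 − 205.6 = 72.88 kN.
Span YZ, ΣM about Z: R_Y^{YZ}·6.2 = 76.88 + 71.9, so R_Y^{YZ} = 24 kN and R_Z = 18.6 − 24 = -5.396 kN.
R_Y = 205.6 + 24 = 229.6 kN.

R_Y = 229.6 kN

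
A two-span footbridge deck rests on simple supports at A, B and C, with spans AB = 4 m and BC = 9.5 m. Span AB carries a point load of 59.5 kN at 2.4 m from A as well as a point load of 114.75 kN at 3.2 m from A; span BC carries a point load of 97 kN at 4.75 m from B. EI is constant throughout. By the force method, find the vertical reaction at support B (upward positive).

Take M_B as the redundant. Released structure: two simple spans AB and BC with a hinge at B.
Discontinuity in slope at B on the released structure — sum the simple-span end rotations:
  span AB: point load 59.5 at a = 2.4: Pab(L + a)/(6LEI) = 60.93/EI
  span AB: point load 114.75 at a = 3.2: Pab(L + a)/(6LEI) = 88.13/EI
  span BC: point load 97 at a = 4.75: Pab(L + b)/(6LEI) = 547.1/EI
  relative rotation θ_0 = (149.1 + 547.1)/EI = 696.2/EI
A unit hogging moment at B produces rotation L₁/(3EI) + L₂/(3EI) = 4.5/EI.
Slope continuity at B: θ_0 = M_B·4.5/EI, so M_B = 696.2/4.5 = 154.7 kN·m (hogging).
Span AB, ΣM about A with M_B applied at B: R_B^{AB}·4 = 510 + 154.7, so R_B^{AB} = 166.2 kN and R_A = 174.2 − 166.2 = 8.072 kN.
Span BC, ΣM about C: R_B^{BC}·9.5 = 460.8 + 154.7, so R_B^{BC} = 64.79 kN and R_C = 97 − 64.79 = 32.21 kN.
R_B = 166.2 + 64.79 = 231 kN.

R_B = 231 kN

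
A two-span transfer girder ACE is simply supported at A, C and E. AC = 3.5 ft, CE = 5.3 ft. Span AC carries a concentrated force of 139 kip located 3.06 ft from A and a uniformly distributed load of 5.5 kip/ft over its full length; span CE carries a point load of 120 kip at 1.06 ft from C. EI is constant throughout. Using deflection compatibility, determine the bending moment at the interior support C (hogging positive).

M_C = 78.44 kip·ft

Insert a hinge at C; M_C is the redundant, and each span becomes simply supported.
Discontinuity in slope at C on the released structure — sum the simple-span end rotations:
  span AC: point load 139 at a = 3.06: Pab(L + a)/(6LEI) = 58.46/EI
  span AC: UDL 5.5: wL³/(24EI) = 9.826/EI
  span CE: point load 120 at a = 1.06: Pab(L + b)/(6LEI) = 161.8/EI
  relative rotation θ_0 = (68.29 + 161.8)/EI = 230.1/EI
A unit hogging moment at C produces rotation L₁/(3EI) + L₂/(3EI) = 2.933/EI.
Slope continuity at C: θ_0 = M_C·2.933/EI, so M_C = 230.1/2.933 = 78.44 kip·ft (hogging).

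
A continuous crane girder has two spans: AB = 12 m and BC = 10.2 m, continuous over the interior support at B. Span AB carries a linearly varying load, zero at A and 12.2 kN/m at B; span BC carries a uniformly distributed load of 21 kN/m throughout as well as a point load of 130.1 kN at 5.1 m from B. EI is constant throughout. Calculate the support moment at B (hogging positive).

M_B = 303.1 kN·m

Insert a hinge at B; M_B is the redundant, and each span becomes simply supported.
Discontinuity in slope at B on the released structure — sum the simple-span end rotations:
  span AB: triangular load, peak 12.2: w₀L³/(45EI) = 468.5/EI
  span BC: UDL 21: wL³/(24EI) = 928.6/EI
  span BC: point load 130.1 at a = 5.1: Pab(L + b)/(6LEI) = 846/EI
  relative rotation θ_0 = (468.5 + 1775)/EI = 2243/EI
A unit hogging moment at B produces rotation L₁/(3EI) + L₂/(3EI) = 7.4/EI.
Compatibility: M_B·(L₁+L₂)/(3EI) = θ_0, giving M_B = 303.1 kN·m (hogging).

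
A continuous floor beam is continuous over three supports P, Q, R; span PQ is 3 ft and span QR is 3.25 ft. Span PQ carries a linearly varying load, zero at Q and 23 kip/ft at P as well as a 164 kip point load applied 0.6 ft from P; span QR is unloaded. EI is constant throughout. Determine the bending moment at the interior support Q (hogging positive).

Take M_Q as the redundant. Released structure: two simple spans PQ and QR with a hinge at Q.
Rotations at Q on the released spans (each span's end-slope, ×1/EI):
  span PQ: triangular load, peak 23: 7w₀L³/(360EI) = 12.07/EI
  span PQ: point load 164 at a = 0.6: Pab(L + a)/(6LEI) = 47.23/EI
  relative rotation θ_0 = (59.31 + 0)/EI = 59.31/EI
A unit hogging moment at Q produces rotation L₁/(3EI) + L₂/(3EI) = 2.083/EI.
Compatibility: M_Q·(L₁+L₂)/(3EI) = θ_0, giving M_Q = 28.47 kip·ft (hogging).

M_Q = 28.47 kip·ft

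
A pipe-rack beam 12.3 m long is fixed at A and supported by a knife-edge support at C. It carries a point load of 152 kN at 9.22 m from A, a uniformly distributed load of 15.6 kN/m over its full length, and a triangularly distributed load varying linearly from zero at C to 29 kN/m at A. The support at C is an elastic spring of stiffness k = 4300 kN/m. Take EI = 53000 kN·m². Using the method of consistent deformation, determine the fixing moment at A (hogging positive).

Remove the prop at C; the released (primary) structure is a cantilever built in at A.
Deflection at C on the released cantilever, summing each load's contribution:
  point load 152 at a = 9.22: Pa²(3L − a)/(6EI) = 59610/EI
  UDL 15.6: wL⁴/(8EI) = 44633/EI
  triangular load, peak 29 at the fixed end: w₀L⁴/(30EI) = 22126/EI
  δ_0 = 126369/EI
Tip deflection under a unit load at C: L³/(3EI) = 620.3/EI.
With EI = 53000 kN·m²: δ_0 = 2.3843 m and δ_{CC} = 0.011704 m/kN.
Compatibility — the spring shortens by R_C/k under the reaction it provides: δ_0 − R_C·δ_{CC} = R_C/k. With 1/k = 0.000233 m/kN, R_C = δ_0 / (δ_{CC} + 1/k) = 2.3843 / (0.011704 + 0.000233) = 199.8 kN.
Moment equilibrium about A: M_A = Σ(load moments about A) − R_C·L = 3313 − 199.8×12.3 = 855.7 kN·m.

M_A = 855.7 kN·m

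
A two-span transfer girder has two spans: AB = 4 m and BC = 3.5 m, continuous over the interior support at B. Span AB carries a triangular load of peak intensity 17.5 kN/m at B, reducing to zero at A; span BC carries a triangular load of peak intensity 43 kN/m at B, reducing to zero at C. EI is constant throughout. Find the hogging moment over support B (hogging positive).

M_B = 26.34 kN·m

Take M_B as the redundant. Released structure: two simple spans AB and BC with a hinge at B.
Rotations at B on the released spans (each span's end-slope, ×1/EI):
  span AB: triangular load, peak 17.5: w₀L³/(45EI) = 24.89/EI
  span BC: triangular load, peak 43: w₀L³/(45EI) = 40.97/EI
  relative rotation θ_0 = (24.89 + 40.97)/EI = 65.86/EI
A unit hogging moment at B produces rotation L₁/(3EI) + L₂/(3EI) = 2.5/EI.
Compatibility: M_B·(L₁+L₂)/(3EI) = θ_0, giving M_B = 26.34 kN·m (hogging).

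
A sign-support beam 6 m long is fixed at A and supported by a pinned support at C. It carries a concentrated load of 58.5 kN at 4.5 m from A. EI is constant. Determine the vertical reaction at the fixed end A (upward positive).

Take the reaction at C as the redundant and release it; the primary structure is a cantilever fixed at A.
Deflection at C on the released cantilever, summing each load's contribution:
  point load 58.5 at a = 4.5: Pa²(3L − a)/(6EI) = 2665/EI
Flexibility coefficient — unit upward force at C: δ_{CC} = L³/(3EI) = 72/EI.
Compatibility at C: δ_0 − R_C·δ_{CC} = 0, so R_C = 2665/72 = 37.02 kN.
Vertical equilibrium: R_A = ΣP − R_C = 58.5 − 37.02 = 21.48 kN.

R_A = 21.48 kN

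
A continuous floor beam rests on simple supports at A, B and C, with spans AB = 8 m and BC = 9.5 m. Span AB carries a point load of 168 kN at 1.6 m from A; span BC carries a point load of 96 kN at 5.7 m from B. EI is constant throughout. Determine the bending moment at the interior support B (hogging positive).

M_B = 142.2 kN·m

Release continuity at B by inserting a hinge; the redundant is the internal moment M_B. The primary structure is two simply-supported spans AB and BC.
End slopes at the hinge B, treating each span as simply supported:
  span AB: point load 168 at a = 1.6: Pab(L + a)/(6LEI) = 344.1/EI
  span BC: point load 96 at a = 5.7: Pab(L + b)/(6LEI) = 485.2/EI
  relative rotation θ_0 = (344.1 + 485.2)/EI = 829.2/EI
A unit hogging moment at B produces rotation L₁/(3EI) + L₂/(3EI) = 5.833/EI.
Slope continuity at B: θ_0 = M_B·5.833/EI, so M_B = 829.2/5.833 = 142.2 kN·m (hogging).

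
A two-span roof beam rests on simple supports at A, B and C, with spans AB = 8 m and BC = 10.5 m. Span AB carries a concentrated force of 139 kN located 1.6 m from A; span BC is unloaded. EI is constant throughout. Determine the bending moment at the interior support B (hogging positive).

Insert a hinge at B; M_B is the redundant, and each span becomes simply supported.
End slopes at the hinge B, treating each span as simply supported:
  span AB: point load 139 at a = 1.6: Pab(L + a)/(6LEI) = 284.7/EI
  relative rotation θ_0 = (284.7 + 0)/EI = 284.7/EI
A unit hogging moment at B produces rotation L₁/(3EI) + L₂/(3EI) = 6.167/EI.
Compatibility: M_B·(L₁+L₂)/(3EI) = θ_0, giving M_B = 46.16 kN·m (hogging).

M_B = 46.16 kN·m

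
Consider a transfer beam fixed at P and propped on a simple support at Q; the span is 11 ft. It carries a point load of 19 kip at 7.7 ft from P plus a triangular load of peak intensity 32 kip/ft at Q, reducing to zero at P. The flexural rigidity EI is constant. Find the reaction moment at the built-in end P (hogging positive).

M_P = 254.4 kip·ft

Release the roller at Q. Primary structure: cantilever fixed at P.
Deflection at Q on the released cantilever, summing each load's contribution:
  point load 19 at a = 7.7: Pa²(3L − a)/(6EI) = 4750/EI
  triangular load, peak 32 at the free end: 11w₀L⁴/(120EI) = 42947/EI
  δ_0 = 47697/EI
Tip deflection under a unit load at Q: L³/(3EI) = 443.7/EI.
Compatibility at Q: δ_0 − R_Q·δ_{QQ} = 0, so R_Q = 47697/443.7 = 107.5 kip.
Moment equilibrium about P: M_P = Σ(load moments about P) − R_Q·L = 1437 − 107.5×11 = 254.4 kip·ft.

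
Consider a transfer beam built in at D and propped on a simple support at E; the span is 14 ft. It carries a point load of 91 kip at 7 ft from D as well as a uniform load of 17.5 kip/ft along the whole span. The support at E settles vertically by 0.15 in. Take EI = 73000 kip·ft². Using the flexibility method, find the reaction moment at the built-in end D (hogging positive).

M_D = 681.6 kip·ft

Take the reaction at E as the redundant and release it; the primary structure is a cantilever fixed at D.
Free-end deflection of the primary structure under the applied loading (downward +):
  point load 91 at a = 7: Pa²(3L − a)/(6EI) = 26011/EI
  UDL 17.5: wL⁴/(8EI) = 84035/EI
  δ_0 = 110046/EI
Tip deflection under a unit load at E: L³/(3EI) = 914.7/EI.
With EI = 73000 kip·ft²: δ_0 = 1.5075 ft and δ_{EE} = 0.01253 ft/kip.
Compatibility — the beam at E must follow the support down by 0.0125 ft: δ_0 − R_E·δ_{EE} = 0.0125, so R_E = (1.5075 − 0.0125)/0.01253 = 119.3 kip.
Moment equilibrium about D: M_D = Σ(load moments about D) − R_E·L = 2352 − 119.3×14 = 681.6 kip·ft.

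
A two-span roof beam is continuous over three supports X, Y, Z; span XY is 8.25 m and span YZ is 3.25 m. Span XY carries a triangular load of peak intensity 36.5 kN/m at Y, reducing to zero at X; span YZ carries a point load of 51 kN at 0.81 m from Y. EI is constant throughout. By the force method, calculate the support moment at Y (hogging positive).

Release continuity at Y by inserting a hinge; the redundant is the internal moment M_Y. The primary structure is two simply-supported spans XY and YZ.
Discontinuity in slope at Y on the released structure — sum the simple-span end rotations:
  span XY: triangular load, peak 36.5: w₀L³/(45EI) = 455.5/EI
  span YZ: point load 51 at a = 0.81: Pab(L + b)/(6LEI) = 29.41/EI
  relative rotation θ_0 = (455.5 + 29.41)/EI = 484.9/EI
A unit hogging moment at Y produces rotation L₁/(3EI) + L₂/(3EI) = 3.833/EI.
Slope continuity at Y: θ_0 = M_Y·3.833/EI, so M_Y = 484.9/3.833 = 126.5 kN·m (hogging).

M_Y = 126.5 kN·m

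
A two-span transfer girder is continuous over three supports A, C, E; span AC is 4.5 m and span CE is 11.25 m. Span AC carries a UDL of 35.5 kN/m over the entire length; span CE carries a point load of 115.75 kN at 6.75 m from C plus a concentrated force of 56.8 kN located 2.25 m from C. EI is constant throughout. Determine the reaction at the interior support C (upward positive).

R_C = 248.7 kN

Release continuity at C by inserting a hinge; the redundant is the internal moment M_C. The primary structure is two simply-supported spans AC and CE.
Rotations at C on the released spans (each span's end-slope, ×1/EI):
  span AC: UDL 35.5: wL³/(24EI) = 134.8/EI
  span CE: point load 115.75 at a = 6.75: Pab(L + b)/(6LEI) = 820.4/EI
  span CE: point load 56.8 at a = 2.25: Pab(L + b)/(6LEI) = 345.1/EI
  relative rotation θ_0 = (134.8 + 1165)/EI = 1300/EI
A unit hogging moment at C produces rotation L₁/(3EI) + L₂/(3EI) = 5.25/EI.
Slope continuity at C: θ_0 = M_C·5.25/EI, so M_C = 1300/5.25 = 247.7 kN·m (hogging).
Span AC, ΣM about A with M_C applied at C: R_C^{AC}·4.5 = 359.4 + 247.7, so R_C^{AC} = 134.9 kN and R_A = 159.8 − 134.9 = 24.84 kN.
Span CE, ΣM about E: R_C^{CE}·11.25 = 1032 + 247.7, so R_C^{CE} = 113.8 kN and R_E = 172.6 − 113.8 = 58.8 kN.
R_C = 134.9 + 113.8 = 248.7 kN.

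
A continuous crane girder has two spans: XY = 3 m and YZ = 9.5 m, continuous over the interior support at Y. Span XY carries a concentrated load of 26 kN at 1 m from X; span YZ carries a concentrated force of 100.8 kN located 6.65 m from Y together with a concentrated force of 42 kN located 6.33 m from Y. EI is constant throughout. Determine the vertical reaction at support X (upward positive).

Take M_Y as the redundant. Released structure: two simple spans XY and YZ with a hinge at Y.
End slopes at the hinge Y, treating each span as simply supported:
  span XY: point load 26 at a = 1: Pab(L + a)/(6LEI) = 11.56/EI
  span YZ: point load 100.8 at a = 6.65: Pab(L + b)/(6LEI) = 413.9/EI
  span YZ: point load 42 at a = 6.33: Pab(L + b)/(6LEI) = 187.3/EI
  relative rotation θ_0 = (11.56 + 601.3)/EI = 612.8/EI
A unit hogging moment at Y produces rotation L₁/(3EI) + L₂/(3EI) = 4.167/EI.
Compatibility: M_Y·(L₁+L₂)/(3EI) = θ_0, giving M_Y = 147.1 kN·m (hogging).
Span XY, ΣM about X with M_Y applied at Y: R_Y^{XY}·3 = 26 + 147.1, so R_Y^{XY} = 57.69 kN and R_X = 26 − 57.69 = -31.69 kN.

R_X = -31.69 kN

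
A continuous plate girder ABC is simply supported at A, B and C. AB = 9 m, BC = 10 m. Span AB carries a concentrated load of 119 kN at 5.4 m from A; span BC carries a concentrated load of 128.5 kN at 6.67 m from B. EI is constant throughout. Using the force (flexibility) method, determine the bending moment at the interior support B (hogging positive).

Insert a hinge at B; M_B is the redundant, and each span becomes simply supported.
Rotations at B on the released spans (each span's end-slope, ×1/EI):
  span AB: point load 119 at a = 5.4: Pab(L + a)/(6LEI) = 616.9/EI
  span BC: point load 128.5 at a = 6.67: Pab(L + b)/(6LEI) = 634.1/EI
  relative rotation θ_0 = (616.9 + 634.1)/EI = 1251/EI
A unit hogging moment at B produces rotation L₁/(3EI) + L₂/(3EI) = 6.333/EI.
Compatibility: M_B·(L₁+L₂)/(3EI) = θ_0, giving M_B = 197.5 kN·m (hogging).

M_B = 197.5 kN·m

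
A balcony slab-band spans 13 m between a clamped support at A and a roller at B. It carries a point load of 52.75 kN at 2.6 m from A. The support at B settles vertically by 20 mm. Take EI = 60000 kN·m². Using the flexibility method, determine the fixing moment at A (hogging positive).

Choose R_B as the redundant. The primary structure is the cantilever fixed at A.
Downward deflection at the released point B due to the loads:
  point load 52.75 at a = 2.6: Pa²(3L − a)/(6EI) = 2163/EI
Tip deflection under a unit load at B: L³/(3EI) = 732.3/EI.
With EI = 60000 kN·m²: δ_0 = 0.036055 m and δ_{BB} = 0.012206 m/kN.
Compatibility — the beam at B must follow the support down by 0.02 m: δ_0 − R_B·δ_{BB} = 0.02, so R_B = (0.036055 − 0.02)/0.012206 = 1.315 kN.
Moment equilibrium about A: M_A = Σ(load moments about A) − R_B·L = 137.2 − 1.315×13 = 120 kN·m.

M_A = 120 kN·m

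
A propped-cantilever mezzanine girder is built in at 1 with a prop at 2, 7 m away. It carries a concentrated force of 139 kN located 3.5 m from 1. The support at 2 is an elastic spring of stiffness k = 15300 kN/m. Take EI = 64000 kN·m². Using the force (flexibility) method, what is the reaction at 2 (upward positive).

R_2 = 41.9 kN

Remove the prop at 2; the released (primary) structure is a cantilever built in at 1.
Downward deflection at the released point 2 due to the loads:
  point load 139 at a = 3.5: Pa²(3L − a)/(6EI) = 4966/EI
Tip deflection under a unit load at 2: L³/(3EI) = 114.3/EI.
With EI = 64000 kN·m²: δ_0 = 0.077599 m and δ_{22} = 0.001786 m/kN.
Compatibility — the spring shortens by R_2/k under the reaction it provides: δ_0 − R_2·δ_{22} = R_2/k. With 1/k = 0.000065 m/kN, R_2 = δ_0 / (δ_{22} + 1/k) = 0.077599 / (0.001786 + 0.000065) = 41.9 kN.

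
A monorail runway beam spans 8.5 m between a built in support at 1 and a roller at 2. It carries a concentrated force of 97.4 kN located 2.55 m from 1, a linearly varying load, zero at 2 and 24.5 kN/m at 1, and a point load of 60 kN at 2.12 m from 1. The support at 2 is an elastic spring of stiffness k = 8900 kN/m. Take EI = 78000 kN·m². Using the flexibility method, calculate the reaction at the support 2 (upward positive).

R_2 = 36.24 kN

Remove the prop at 2; the released (primary) structure is a cantilever built in at 1.
Primary-structure tip deflection at 2 by superposition:
  point load 97.4 at a = 2.55: Pa²(3L − a)/(6EI) = 2423/EI
  triangular load, peak 24.5 at the fixed end: w₀L⁴/(30EI) = 4263/EI
  point load 60 at a = 2.12: Pa²(3L − a)/(6EI) = 1051/EI
  δ_0 = 7736/EI
Flexibility coefficient — unit upward force at 2: δ_{22} = L³/(3EI) = 204.7/EI.
With EI = 78000 kN·m²: δ_0 = 0.099184 m and δ_{22} = 0.002624 m/kN.
Compatibility — the spring shortens by R_2/k under the reaction it provides: δ_0 − R_2·δ_{22} = R_2/k. With 1/k = 0.000112 m/kN, R_2 = δ_0 / (δ_{22} + 1/k) = 0.099184 / (0.002624 + 0.000112) = 36.24 kN.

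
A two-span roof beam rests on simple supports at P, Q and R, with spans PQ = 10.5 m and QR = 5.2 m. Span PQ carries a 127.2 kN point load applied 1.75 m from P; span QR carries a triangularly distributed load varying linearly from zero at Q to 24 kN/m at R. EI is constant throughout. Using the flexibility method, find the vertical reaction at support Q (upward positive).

Take M_Q as the redundant. Released structure: two simple spans PQ and QR with a hinge at Q.
End slopes at the hinge Q, treating each span as simply supported:
  span PQ: point load 127.2 at a = 1.75: Pab(L + a)/(6LEI) = 378.7/EI
  span QR: triangular load, peak 24: 7w₀L³/(360EI) = 65.62/EI
  relative rotation θ_0 = (378.7 + 65.62)/EI = 444.3/EI
A unit hogging moment at Q produces rotation L₁/(3EI) + L₂/(3EI) = 5.233/EI.
Compatibility: M_Q·(L₁+L₂)/(3EI) = θ_0, giving M_Q = 84.91 kN·m (hogging).
Span PQ, ΣM about P with M_Q applied at Q: R_Q^{PQ}·10.5 = 222.6 + 84.91, so R_Q^{PQ} = 29.29 kN and R_P = 127.2 − 29.29 = 97.91 kN.
Span QR, ΣM about R: R_Q^{QR}·5.2 = 108.2 + 84.91, so R_Q^{QR} = 37.13 kN and R_R = 62.4 − 37.13 = 25.27 kN.
R_Q = 29.29 + 37.13 = 66.41 kN.

R_Q = 66.41 kN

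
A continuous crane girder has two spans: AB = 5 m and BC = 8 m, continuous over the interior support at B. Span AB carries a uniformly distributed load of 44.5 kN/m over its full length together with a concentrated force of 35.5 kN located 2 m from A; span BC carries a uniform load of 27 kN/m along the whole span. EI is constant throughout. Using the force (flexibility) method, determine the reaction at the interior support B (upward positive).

Take M_B as the redundant. Released structure: two simple spans AB and BC with a hinge at B.
End slopes at the hinge B, treating each span as simply supported:
  span AB: UDL 44.5: wL³/(24EI) = 231.8/EI
  span AB: point load 35.5 at a = 2: Pab(L + a)/(6LEI) = 49.7/EI
  span BC: UDL 27: wL³/(24EI) = 576/EI
  relative rotation θ_0 = (281.5 + 576)/EI = 857.5/EI
A unit hogging moment at B produces rotation L₁/(3EI) + L₂/(3EI) = 4.333/EI.
Compatibility: M_B·(L₁+L₂)/(3EI) = θ_0, giving M_B = 197.9 kN·m (hogging).
Span AB, ΣM about A with M_B applied at B: R_B^{AB}·5 = 627.2 + 197.9, so R_B^{AB} = 165 kN and R_A = 258 − 165 = 92.97 kN.
Span BC, ΣM about C: R_B^{BC}·8 = 864 + 197.9, so R_B^{BC} = 132.7 kN and R_C = 216 − 132.7 = 83.27 kN.
R_B = 165 + 132.7 = 297.8 kN.

R_B = 297.8 kN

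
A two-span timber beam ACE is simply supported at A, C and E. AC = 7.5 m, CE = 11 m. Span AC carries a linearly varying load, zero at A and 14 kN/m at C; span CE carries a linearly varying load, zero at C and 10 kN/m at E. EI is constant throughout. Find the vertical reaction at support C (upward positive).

R_C = 67.52 kN

Insert a hinge at C; M_C is the redundant, and each span becomes simply supported.
Rotations at C on the released spans (each span's end-slope, ×1/EI):
  span AC: triangular load, peak 14: w₀L³/(45EI) = 131.2/EI
  span CE: triangular load, peak 10: 7w₀L³/(360EI) = 258.8/EI
  relative rotation θ_0 = (131.2 + 258.8)/EI = 390.1/EI
A unit hogging moment at C produces rotation L₁/(3EI) + L₂/(3EI) = 6.167/EI.
Slope continuity at C: θ_0 = M_C·6.167/EI, so M_C = 390.1/6.167 = 63.25 kN·m (hogging).
Span AC, ΣM about A with M_C applied at C: R_C^{AC}·7.5 = 262.5 + 63.25, so R_C^{AC} = 43.43 kN and R_A = 52.5 − 43.43 = 9.066 kN.
Span CE, ΣM about E: R_C^{CE}·11 = 201.7 + 63.25, so R_C^{CE} = 24.08 kN and R_E = 55 − 24.08 = 30.92 kN.
R_C = 43.43 + 24.08 = 67.52 kN.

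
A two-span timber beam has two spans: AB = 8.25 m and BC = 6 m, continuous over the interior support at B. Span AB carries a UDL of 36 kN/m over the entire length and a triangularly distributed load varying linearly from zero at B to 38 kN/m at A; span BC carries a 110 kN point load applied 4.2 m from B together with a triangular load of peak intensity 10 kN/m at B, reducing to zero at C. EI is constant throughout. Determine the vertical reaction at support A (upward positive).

R_A = 215.1 kN

Take M_B as the redundant. Released structure: two simple spans AB and BC with a hinge at B.
End slopes at the hinge B, treating each span as simply supported:
  span AB: UDL 36: wL³/(24EI) = 842.3/EI
  span AB: triangular load, peak 38: 7w₀L³/(360EI) = 414.9/EI
  span BC: point load 110 at a = 4.2: Pab(L + b)/(6LEI) = 180.2/EI
  span BC: triangular load, peak 10: w₀L³/(45EI) = 48/EI
  relative rotation θ_0 = (1257 + 228.2)/EI = 1485/EI
A unit hogging moment at B produces rotation L₁/(3EI) + L₂/(3EI) = 4.75/EI.
Compatibility: M_B·(L₁+L₂)/(3EI) = θ_0, giving M_B = 312.7 kN·m (hogging).
Span AB, ΣM about A with M_B applied at B: R_B^{AB}·8.25 = 1656 + 312.7, so R_B^{AB} = 238.7 kN and R_A = 453.8 − 238.7 = 215.1 kN.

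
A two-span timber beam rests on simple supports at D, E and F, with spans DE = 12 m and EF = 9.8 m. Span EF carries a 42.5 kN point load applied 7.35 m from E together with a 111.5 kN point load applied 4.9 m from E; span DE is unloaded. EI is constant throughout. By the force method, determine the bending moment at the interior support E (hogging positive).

Take M_E as the redundant. Released structure: two simple spans DE and EF with a hinge at E.
Rotations at E on the released spans (each span's end-slope, ×1/EI):
  span EF: point load 42.5 at a = 7.35: Pab(L + b)/(6LEI) = 159.4/EI
  span EF: point load 111.5 at a = 4.9: Pab(L + b)/(6LEI) = 669.3/EI
  relative rotation θ_0 = (0 + 828.7)/EI = 828.7/EI
A unit hogging moment at E produces rotation L₁/(3EI) + L₂/(3EI) = 7.267/EI.
Slope continuity at E: θ_0 = M_E·7.267/EI, so M_E = 828.7/7.267 = 114 kN·m (hogging).

M_E = 114 kN·m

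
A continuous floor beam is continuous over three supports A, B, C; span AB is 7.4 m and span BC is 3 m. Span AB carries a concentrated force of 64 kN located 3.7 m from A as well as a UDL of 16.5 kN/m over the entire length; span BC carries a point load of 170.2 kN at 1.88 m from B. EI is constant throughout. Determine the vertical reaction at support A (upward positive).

R_A = 70.45 kN

Take M_B as the redundant. Released structure: two simple spans AB and BC with a hinge at B.
Discontinuity in slope at B on the released structure — sum the simple-span end rotations:
  span AB: point load 64 at a = 3.7: Pab(L + a)/(6LEI) = 219/EI
  span AB: UDL 16.5: wL³/(24EI) = 278.6/EI
  span BC: point load 170.2 at a = 1.88: Pab(L + b)/(6LEI) = 82.03/EI
  relative rotation θ_0 = (497.6 + 82.03)/EI = 579.7/EI
A unit hogging moment at B produces rotation L₁/(3EI) + L₂/(3EI) = 3.467/EI.
Slope continuity at B: θ_0 = M_B·3.467/EI, so M_B = 579.7/3.467 = 167.2 kN·m (hogging).
Span AB, ΣM about A with M_B applied at B: R_B^{AB}·7.4 = 688.6 + 167.2, so R_B^{AB} = 115.6 kN and R_A = 186.1 − 115.6 = 70.45 kN.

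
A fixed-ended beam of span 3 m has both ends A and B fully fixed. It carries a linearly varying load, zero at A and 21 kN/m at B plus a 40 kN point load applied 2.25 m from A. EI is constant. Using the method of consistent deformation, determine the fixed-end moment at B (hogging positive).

Take the two fixed-end moments M_A, M_B as redundants; the released structure is the simple span AB.
End rotations of the released simple span under the applied load (×1/EI):
  at A: triangular load, peak 21: 7w₀L³/(360EI) = 11.03/EI
  at B: triangular load, peak 21: w₀L³/(45EI) = 12.6/EI
  at A: point load 40 at a = 2.25: Pab(L + b)/(6LEI) = 14.06/EI
  at B: point load 40 at a = 2.25: Pab(L + a)/(6LEI) = 19.69/EI
  θ_A0 = 25.09/EI,  θ_B0 = 32.29/EI
Flexibility coefficients: a unit moment at one end gives L/(3EI) there and L/(6EI) at the far end, so f₁₁ = f₂₂ = 1/EI and f₁₂ = f₂₁ = 0.5/EI.
Compatibility — zero rotation at each built-in end:
  1 M_A + 0.5 M_B = 25.09
  0.5 M_A + 1 M_B = 32.29
Solving the pair gives M_A = 11.93 kN·m and M_B = 26.32 kN·m (hogging).

M_B = 26.32 kN·m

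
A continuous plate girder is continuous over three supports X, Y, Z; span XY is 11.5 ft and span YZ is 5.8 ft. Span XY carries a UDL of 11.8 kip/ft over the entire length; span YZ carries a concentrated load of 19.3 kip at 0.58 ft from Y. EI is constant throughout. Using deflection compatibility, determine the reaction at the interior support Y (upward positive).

R_Y = 119.7 kip

Insert a hinge at Y; M_Y is the redundant, and each span becomes simply supported.
Rotations at Y on the released spans (each span's end-slope, ×1/EI):
  span XY: UDL 11.8: wL³/(24EI) = 747.8/EI
  span YZ: point load 19.3 at a = 0.58: Pab(L + b)/(6LEI) = 18.5/EI
  relative rotation θ_0 = (747.8 + 18.5)/EI = 766.3/EI
A unit hogging moment at Y produces rotation L₁/(3EI) + L₂/(3EI) = 5.767/EI.
Compatibility: M_Y·(L₁+L₂)/(3EI) = θ_0, giving M_Y = 132.9 kip·ft (hogging).
Span XY, ΣM about X with M_Y applied at Y: R_Y^{XY}·11.5 = 780.3 + 132.9, so R_Y^{XY} = 79.4 kip and R_X = 135.7 − 79.4 = 56.3 kip.
Span YZ, ΣM about Z: R_Y^{YZ}·5.8 = 100.7 + 132.9, so R_Y^{YZ} = 40.28 kip and R_Z = 19.3 − 40.28 = -20.98 kip.
R_Y = 79.4 + 40.28 = 119.7 kip.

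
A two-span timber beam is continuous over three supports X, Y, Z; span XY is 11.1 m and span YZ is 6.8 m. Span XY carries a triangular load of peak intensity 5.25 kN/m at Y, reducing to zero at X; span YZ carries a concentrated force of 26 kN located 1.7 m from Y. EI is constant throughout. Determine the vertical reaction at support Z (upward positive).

R_Z = 0.947 kN

Insert a hinge at Y; M_Y is the redundant, and each span becomes simply supported.
Rotations at Y on the released spans (each span's end-slope, ×1/EI):
  span XY: triangular load, peak 5.25: w₀L³/(45EI) = 159.6/EI
  span YZ: point load 26 at a = 1.7: Pab(L + b)/(6LEI) = 65.75/EI
  relative rotation θ_0 = (159.6 + 65.75)/EI = 225.3/EI
A unit hogging moment at Y produces rotation L₁/(3EI) + L₂/(3EI) = 5.967/EI.
Compatibility: M_Y·(L₁+L₂)/(3EI) = θ_0, giving M_Y = 37.76 kN·m (hogging).
Span YZ, ΣM about Z: R_Y^{YZ}·6.8 = 132.6 + 37.76, so R_Y^{YZ} = 25.05 kN and R_Z = 26 − 25.05 = 0.947 kN.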